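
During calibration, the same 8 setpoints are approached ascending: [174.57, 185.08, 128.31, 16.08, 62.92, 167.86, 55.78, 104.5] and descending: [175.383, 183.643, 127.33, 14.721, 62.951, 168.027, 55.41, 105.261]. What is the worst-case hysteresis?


|174.57 - 175.383| = 0.8130
|185.08 - 183.643| = 1.4370
|128.31 - 127.33| = 0.9800
|16.08 - 14.721| = 1.3590
|62.92 - 62.951| = 0.0310
|167.86 - 168.027| = 0.1670
|55.78 - 55.41| = 0.3700
|104.5 - 105.261| = 0.7610
hysteresis = max(diffs) = 1.4370

1.4370


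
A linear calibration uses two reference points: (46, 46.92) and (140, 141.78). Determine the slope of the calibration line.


slope = (y2 - y1) / (x2 - x1)
= (141.78 - 46.92) / (140 - 46)
= 94.8600 / 94
= 1.0091

1.0091


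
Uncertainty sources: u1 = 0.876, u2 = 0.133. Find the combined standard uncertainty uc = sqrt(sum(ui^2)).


uc = sqrt(0.876^2 + 0.133^2)
uc = sqrt(0.785065)
uc = 0.8860

0.8860


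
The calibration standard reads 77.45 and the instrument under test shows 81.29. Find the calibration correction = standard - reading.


Correction = standard - reading
= 77.45 - 81.29
= -3.8400

-3.8400


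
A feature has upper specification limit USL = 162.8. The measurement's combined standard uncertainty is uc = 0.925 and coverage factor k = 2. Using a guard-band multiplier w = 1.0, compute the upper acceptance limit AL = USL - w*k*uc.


U = k * uc = 2 * 0.925 = 1.85
guard band g = w * U = 1.0 * 1.85 = 1.85
AL = USL - g = 162.8 - 1.85
AL = 160.9500

160.9500


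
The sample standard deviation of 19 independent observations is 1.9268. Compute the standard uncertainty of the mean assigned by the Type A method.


u_A = s / sqrt(n)
u_A = 1.9268 / sqrt(19)
u_A = 1.9268 / 4.3588989
u_A = 0.4420

0.4420


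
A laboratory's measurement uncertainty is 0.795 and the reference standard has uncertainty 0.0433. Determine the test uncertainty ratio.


TUR = u_lab / u_ref
= 0.795 / 0.0433
= 18.3603

18.3603


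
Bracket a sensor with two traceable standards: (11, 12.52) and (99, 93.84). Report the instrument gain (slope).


slope = (y2 - y1) / (x2 - x1)
= (93.84 - 12.52) / (99 - 11)
= 81.3200 / 88
= 0.9241

0.9241


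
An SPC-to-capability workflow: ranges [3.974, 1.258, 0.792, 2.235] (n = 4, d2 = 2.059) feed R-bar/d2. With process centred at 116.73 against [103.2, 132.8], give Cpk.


R_bar = (3.974 + 1.258 + 0.792 + 2.235) / 4 = 2.06475
sigma = R_bar / d2 = 2.06475 / 2.059 = 1.0027926
Cp = (USL - LSL)/(6*sigma) = (132.8 - 103.2)/(6*1.0027926) = 4.9196
Cpu = (132.8 - 116.73)/(3*1.0027926) = 5.3417
Cpl = (116.73 - 103.2)/(3*1.0027926) = 4.4974
Cpk = min(Cpu, Cpl) = 4.4974

4.4974


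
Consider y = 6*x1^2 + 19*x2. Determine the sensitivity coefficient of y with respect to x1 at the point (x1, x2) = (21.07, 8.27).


y = 6*x1^2 + 19*x2
dy/dx1 = 2*6*x1
Evaluate at x1 = 21.07: c1 = 12 * 21.07
c1 = 252.8400

252.8400


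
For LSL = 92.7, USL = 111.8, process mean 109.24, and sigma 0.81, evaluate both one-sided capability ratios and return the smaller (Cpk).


Cpu = (USL - mean) / (3*sigma) = (111.8 - 109.24) / (3*0.81) = 1.0535
Cpl = (mean - LSL) / (3*sigma) = (109.24 - 92.7) / (3*0.81) = 6.8066
Cpk = min(Cpu, Cpl) = 1.0535

1.0535


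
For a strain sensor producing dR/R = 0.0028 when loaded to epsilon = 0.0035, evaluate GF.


GF = (dR/R) / epsilon
= 0.0028 / 0.0035
= 0.8000

0.8000


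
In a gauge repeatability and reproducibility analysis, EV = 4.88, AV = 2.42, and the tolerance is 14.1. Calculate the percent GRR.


GRR = sqrt(EV^2 + AV^2) = sqrt(4.88^2 + 2.42^2) = 5.447091
%GRR = GRR / tol * 100 = 5.447091 / 14.1 * 100
%GRR = 38.6319

38.6319


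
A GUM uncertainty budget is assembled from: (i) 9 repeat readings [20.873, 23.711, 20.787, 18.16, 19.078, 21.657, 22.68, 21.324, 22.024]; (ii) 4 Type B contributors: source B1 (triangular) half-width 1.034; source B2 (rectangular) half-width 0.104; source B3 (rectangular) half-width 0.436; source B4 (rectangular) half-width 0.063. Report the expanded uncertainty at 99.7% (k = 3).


mean = (20.873 + 23.711 + 20.787 + 18.16 + 19.078 + 21.657 + 22.68 + 21.324 + 22.024) / 9 = 21.14377778
s = sqrt(sum((x - mean)^2)/(n-1)) = 1.7099801
u_A = s / sqrt(n) = 1.7099801 / sqrt(9) = 0.56999337
u_B1 = 1.034 / sqrt(6) = 0.42212873
u_B2 = 0.104 / sqrt(3) = 0.060044428
u_B3 = 0.436 / sqrt(3) = 0.25172472
u_B4 = 0.063 / sqrt(3) = 0.036373067
uc = sqrt(0.56999337^2 + 0.42212873^2 + 0.060044428^2 + 0.25172472^2 + 0.036373067^2) = 0.75589601
U = k * uc = 3 * 0.75589601
U = 2.2677

2.2677


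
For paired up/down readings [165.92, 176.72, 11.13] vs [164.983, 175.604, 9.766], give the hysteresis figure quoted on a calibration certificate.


|165.92 - 164.983| = 0.9370
|176.72 - 175.604| = 1.1160
|11.13 - 9.766| = 1.3640
hysteresis = max(diffs) = 1.3640

1.3640


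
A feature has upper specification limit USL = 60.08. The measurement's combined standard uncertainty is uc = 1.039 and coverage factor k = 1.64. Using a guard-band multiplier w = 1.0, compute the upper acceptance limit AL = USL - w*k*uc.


U = k * uc = 1.64 * 1.039 = 1.70396
guard band g = w * U = 1.0 * 1.70396 = 1.70396
AL = USL - g = 60.08 - 1.70396
AL = 58.3760

58.3760


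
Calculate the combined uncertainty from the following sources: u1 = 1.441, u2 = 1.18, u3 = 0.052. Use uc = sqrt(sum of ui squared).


uc = sqrt(1.441^2 + 1.18^2 + 0.052^2)
uc = sqrt(3.471585)
uc = 1.8632

1.8632


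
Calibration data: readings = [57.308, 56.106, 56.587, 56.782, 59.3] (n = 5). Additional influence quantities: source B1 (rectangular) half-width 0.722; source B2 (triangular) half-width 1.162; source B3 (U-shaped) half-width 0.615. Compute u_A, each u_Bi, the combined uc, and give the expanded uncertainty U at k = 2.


mean = (57.308 + 56.106 + 56.587 + 56.782 + 59.3) / 5 = 57.2166
s = sqrt(sum((x - mean)^2)/(n-1)) = 1.2417342
u_A = s / sqrt(n) = 1.2417342 / sqrt(5) = 0.55532042
u_B1 = 0.722 / sqrt(3) = 0.41684689
u_B2 = 1.162 / sqrt(6) = 0.47438451
u_B3 = 0.615 / sqrt(2) = 0.43487067
uc = sqrt(0.55532042^2 + 0.41684689^2 + 0.47438451^2 + 0.43487067^2) = 0.94672872
U = k * uc = 2 * 0.94672872
U = 1.8935

1.8935


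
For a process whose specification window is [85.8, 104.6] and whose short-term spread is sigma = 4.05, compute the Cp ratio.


Cp = (USL - LSL) / (6 * sigma)
= (104.6 - 85.8) / (6 * 4.05)
= 18.8000 / 24.3000
= 0.7737

0.7737


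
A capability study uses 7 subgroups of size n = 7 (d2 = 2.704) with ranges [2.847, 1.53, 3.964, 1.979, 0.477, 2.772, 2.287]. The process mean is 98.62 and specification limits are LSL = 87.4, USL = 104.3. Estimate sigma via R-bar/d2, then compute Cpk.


R_bar = (2.847 + 1.53 + 3.964 + 1.979 + 0.477 + 2.772 + 2.287) / 7 = 2.2651429
sigma = R_bar / d2 = 2.2651429 / 2.704 = 0.83770078
Cp = (USL - LSL)/(6*sigma) = (104.3 - 87.4)/(6*0.83770078) = 3.3624
Cpu = (104.3 - 98.62)/(3*0.83770078) = 2.2602
Cpl = (98.62 - 87.4)/(3*0.83770078) = 4.4646
Cpk = min(Cpu, Cpl) = 2.2602

2.2602


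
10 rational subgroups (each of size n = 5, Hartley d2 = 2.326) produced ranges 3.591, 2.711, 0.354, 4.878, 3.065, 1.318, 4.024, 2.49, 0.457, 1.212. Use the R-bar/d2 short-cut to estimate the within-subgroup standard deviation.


R_bar = (3.591 + 2.711 + 0.354 + 4.878 + 3.065 + 1.318 + 4.024 + 2.49 + 0.457 + 1.212) / 10
R_bar = 24.1 / 10 = 2.41
sigma_hat = R_bar / d2 = 2.41 / 2.326 = 1.0361

1.0361


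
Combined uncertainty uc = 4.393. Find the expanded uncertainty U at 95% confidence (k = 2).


U = k * uc
U = 2 * 4.393
U = 8.7860

8.7860


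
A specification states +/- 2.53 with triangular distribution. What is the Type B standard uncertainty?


u_B = half_width / sqrt(6)
u_B = 2.53 / 2.4494897
u_B = 1.0329

1.0329


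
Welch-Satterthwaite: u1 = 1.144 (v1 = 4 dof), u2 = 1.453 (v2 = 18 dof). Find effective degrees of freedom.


uc = sqrt(u1^2 + u2^2) = sqrt(1.144^2 + 1.453^2) = 1.8493093
v_eff = uc^4 / (u1^4/v1 + u2^4/v2)
= 1.8493093^4 / (1.144^4/4 + 1.453^4/18)
= 11.696023 / 0.67581989
v_eff = 17.3064

17.3064


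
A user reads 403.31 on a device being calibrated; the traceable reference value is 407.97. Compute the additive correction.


Correction = standard - reading
= 407.97 - 403.31
= 4.6600

4.6600


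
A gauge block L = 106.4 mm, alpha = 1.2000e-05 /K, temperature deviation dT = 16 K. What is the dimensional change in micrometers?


dL = L * alpha * dT
= 106.4 * 1.2000e-05 * 16
= 0.0204288 mm
dL_um = 0.0204288 * 1000 = 20.4288 um

20.4288


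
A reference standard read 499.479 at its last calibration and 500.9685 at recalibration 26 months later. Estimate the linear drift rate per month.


rate = (v2 - v1) / months
= (500.9685 - 499.479) / 26
= 1.4895 / 26
= 0.0573

0.0573


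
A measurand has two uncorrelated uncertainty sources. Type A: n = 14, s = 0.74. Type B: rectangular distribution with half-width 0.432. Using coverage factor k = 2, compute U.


u_A = s / sqrt(n) = 0.74 / sqrt(14) = 0.19777332
u_B = half_width / sqrt(3) = 0.432 / sqrt(3) = 0.24941532
uc = sqrt(u_A^2 + u_B^2) = sqrt(0.19777332^2 + 0.24941532^2) = 0.31831162
U = k * uc = 2 * 0.31831162
U = 0.6366

0.6366


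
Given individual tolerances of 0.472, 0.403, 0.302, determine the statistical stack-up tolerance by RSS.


RSS = sqrt(0.472^2 + 0.403^2 + 0.302^2)
= sqrt(0.476397)
= 0.6902

0.6902


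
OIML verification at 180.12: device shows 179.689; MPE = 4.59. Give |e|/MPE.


e = indication - reference = 179.689 - 180.12 = -0.4310
|e| = 0.4310
ratio = |e| / MPE = 0.4310 / 4.59
ratio = 0.0939

0.0939


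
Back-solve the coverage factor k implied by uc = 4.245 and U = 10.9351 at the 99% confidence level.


k = U / uc
k = 10.9351 / 4.245
k = 2.576

2.576


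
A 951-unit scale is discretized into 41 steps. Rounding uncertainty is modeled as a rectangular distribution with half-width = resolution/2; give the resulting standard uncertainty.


resolution = range / divisions
resolution = 951 / 41 = 23.195122
u_res = resolution / (2*sqrt(3))
u_res = 23.195122 / 3.4641016
u_res = 6.6959

6.6959


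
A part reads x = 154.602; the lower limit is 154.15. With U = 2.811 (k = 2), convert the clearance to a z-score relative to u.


u = U / k = 2.811 / 2 = 1.4055
margin = |LSL - x| = |154.15 - 154.602| = 0.452
z = margin / u = 0.452 / 1.4055
z = 0.3216

0.3216


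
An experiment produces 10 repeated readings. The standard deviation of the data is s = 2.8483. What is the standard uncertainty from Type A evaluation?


u_A = s / sqrt(n)
u_A = 2.8483 / sqrt(10)
u_A = 2.8483 / 3.1622777
u_A = 0.9007

0.9007


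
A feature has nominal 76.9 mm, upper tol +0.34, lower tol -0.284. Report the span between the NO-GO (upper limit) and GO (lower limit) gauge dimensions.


GO = nominal - lower_tol (smallest hole = maximum material condition)
GO = 76.9 - 0.284 = 76.616
NO-GO = nominal + upper_tol (largest hole = least material condition)
NO-GO = 76.9 + 0.34 = 77.24
spread = NO-GO - GO = 77.24 - 76.616 = 0.6240

0.6240


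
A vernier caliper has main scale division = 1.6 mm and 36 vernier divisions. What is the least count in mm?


LC = MSD / n_div
= 1.6 / 36
= 0.0444

0.0444


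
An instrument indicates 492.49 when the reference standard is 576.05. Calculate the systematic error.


Systematic error = measured - true
= 492.49 - 576.05
= -83.5600

-83.5600


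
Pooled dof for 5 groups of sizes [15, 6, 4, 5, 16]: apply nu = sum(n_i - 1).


nu = sum_i (n_i - 1)
nu = ((15 - 1) + (6 - 1) + (4 - 1) + (5 - 1) + (16 - 1))
nu = 14 + 5 + 3 + 4 + 15
nu = 41

41


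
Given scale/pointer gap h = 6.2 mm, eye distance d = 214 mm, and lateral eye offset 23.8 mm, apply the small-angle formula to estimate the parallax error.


error = h * offset / d
= 6.2 * 23.8 / 214
= 0.6895

0.6895


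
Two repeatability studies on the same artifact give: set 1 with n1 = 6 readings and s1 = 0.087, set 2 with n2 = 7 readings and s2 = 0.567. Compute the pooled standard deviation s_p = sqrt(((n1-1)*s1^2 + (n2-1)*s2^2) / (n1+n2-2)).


s_p = sqrt(((n1-1)*s1^2 + (n2-1)*s2^2) / (n1+n2-2))
numerator = (6-1)*0.087^2 + (7-1)*0.567^2 = 0.037845 + 1.928934 = 1.966779
denominator = 6 + 7 - 2 = 11
s_p^2 = 1.966779 / 11 = 0.17879809
s_p = sqrt(0.17879809) = 0.4228

0.4228


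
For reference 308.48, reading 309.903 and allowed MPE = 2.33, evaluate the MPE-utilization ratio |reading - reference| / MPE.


e = indication - reference = 309.903 - 308.48 = 1.4230
|e| = 1.4230
ratio = |e| / MPE = 1.4230 / 2.33
ratio = 0.6107

0.6107


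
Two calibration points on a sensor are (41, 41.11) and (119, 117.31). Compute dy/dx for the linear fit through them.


slope = (y2 - y1) / (x2 - x1)
= (117.31 - 41.11) / (119 - 41)
= 76.2000 / 78
= 0.9769

0.9769


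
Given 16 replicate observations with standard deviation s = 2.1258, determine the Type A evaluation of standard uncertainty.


u_A = s / sqrt(n)
u_A = 2.1258 / sqrt(16)
u_A = 2.1258 / 4
u_A = 0.5314

0.5314


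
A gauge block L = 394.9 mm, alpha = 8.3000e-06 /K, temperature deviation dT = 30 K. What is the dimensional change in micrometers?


dL = L * alpha * dT
= 394.9 * 8.3000e-06 * 30
= 0.0983301 mm
dL_um = 0.0983301 * 1000 = 98.3301 um

98.3301


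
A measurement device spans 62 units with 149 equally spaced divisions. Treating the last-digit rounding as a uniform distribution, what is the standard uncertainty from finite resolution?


resolution = range / divisions
resolution = 62 / 149 = 0.41610738
u_res = resolution / (2*sqrt(3))
u_res = 0.41610738 / 3.4641016
u_res = 0.1201

0.1201


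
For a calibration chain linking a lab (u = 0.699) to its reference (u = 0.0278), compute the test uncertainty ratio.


TUR = u_lab / u_ref
= 0.699 / 0.0278
= 25.1439

25.1439


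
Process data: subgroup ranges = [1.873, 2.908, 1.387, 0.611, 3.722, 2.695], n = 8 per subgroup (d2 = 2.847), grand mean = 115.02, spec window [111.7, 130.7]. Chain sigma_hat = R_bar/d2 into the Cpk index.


R_bar = (1.873 + 2.908 + 1.387 + 0.611 + 3.722 + 2.695) / 6 = 2.1993333
sigma = R_bar / d2 = 2.1993333 / 2.847 = 0.77250906
Cp = (USL - LSL)/(6*sigma) = (130.7 - 111.7)/(6*0.77250906) = 4.0992
Cpu = (130.7 - 115.02)/(3*0.77250906) = 6.7658
Cpl = (115.02 - 111.7)/(3*0.77250906) = 1.4326
Cpk = min(Cpu, Cpl) = 1.4326

1.4326


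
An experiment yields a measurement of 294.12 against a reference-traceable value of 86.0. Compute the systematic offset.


Systematic error = measured - true
= 294.12 - 86.0
= 208.1200

208.1200


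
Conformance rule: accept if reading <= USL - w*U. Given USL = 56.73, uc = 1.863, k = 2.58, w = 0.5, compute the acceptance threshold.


U = k * uc = 2.58 * 1.863 = 4.80654
guard band g = w * U = 0.5 * 4.80654 = 2.40327
AL = USL - g = 56.73 - 2.40327
AL = 54.3267

54.3267


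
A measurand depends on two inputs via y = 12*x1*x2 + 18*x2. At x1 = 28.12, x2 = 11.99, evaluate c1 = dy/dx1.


y = 12*x1*x2 + 18*x2
dy/dx1 = 12*x2
Evaluate at x2 = 11.99: c1 = 12 * 11.99
c1 = 143.8800

143.8800


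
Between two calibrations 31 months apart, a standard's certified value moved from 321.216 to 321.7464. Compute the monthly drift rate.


rate = (v2 - v1) / months
= (321.7464 - 321.216) / 31
= 0.5304 / 31
= 0.0171

0.0171


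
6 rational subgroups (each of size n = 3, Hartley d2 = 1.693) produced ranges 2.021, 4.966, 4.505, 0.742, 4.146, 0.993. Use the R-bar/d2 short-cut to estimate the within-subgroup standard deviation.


R_bar = (2.021 + 4.966 + 4.505 + 0.742 + 4.146 + 0.993) / 6
R_bar = 17.373 / 6 = 2.8955
sigma_hat = R_bar / d2 = 2.8955 / 1.693 = 1.7103

1.7103


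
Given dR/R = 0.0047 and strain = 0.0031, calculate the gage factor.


GF = (dR/R) / epsilon
= 0.0047 / 0.0031
= 1.5161

1.5161


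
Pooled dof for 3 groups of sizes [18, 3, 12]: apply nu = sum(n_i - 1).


nu = sum_i (n_i - 1)
nu = ((18 - 1) + (3 - 1) + (12 - 1))
nu = 17 + 2 + 11
nu = 30

30


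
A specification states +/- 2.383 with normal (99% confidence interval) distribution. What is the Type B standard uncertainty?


u_B = half_width / 2.576
u_B = 2.383 / 2.576
u_B = 0.9251

0.9251


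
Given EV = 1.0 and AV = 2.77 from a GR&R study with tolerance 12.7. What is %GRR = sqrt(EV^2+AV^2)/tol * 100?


GRR = sqrt(EV^2 + AV^2) = sqrt(1.0^2 + 2.77^2) = 2.9449788
%GRR = GRR / tol * 100 = 2.9449788 / 12.7 * 100
%GRR = 23.1888

23.1888


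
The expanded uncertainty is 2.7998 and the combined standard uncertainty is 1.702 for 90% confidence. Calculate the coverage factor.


k = U / uc
k = 2.7998 / 1.702
k = 1.645

1.645


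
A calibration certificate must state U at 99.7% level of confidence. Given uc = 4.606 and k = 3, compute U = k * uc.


U = k * uc
U = 3 * 4.606
U = 13.8180

13.8180


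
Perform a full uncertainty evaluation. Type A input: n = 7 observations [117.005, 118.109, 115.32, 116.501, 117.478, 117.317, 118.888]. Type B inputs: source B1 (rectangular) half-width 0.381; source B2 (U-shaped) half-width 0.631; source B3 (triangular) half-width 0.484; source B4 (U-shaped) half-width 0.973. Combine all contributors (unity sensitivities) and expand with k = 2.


mean = (117.005 + 118.109 + 115.32 + 116.501 + 117.478 + 117.317 + 118.888) / 7 = 117.2311429
s = sqrt(sum((x - mean)^2)/(n-1)) = 1.1416972
u_A = s / sqrt(n) = 1.1416972 / sqrt(7) = 0.43152098
u_B1 = 0.381 / sqrt(3) = 0.21997045
u_B2 = 0.631 / sqrt(2) = 0.44618438
u_B3 = 0.484 / sqrt(6) = 0.19759217
u_B4 = 0.973 / sqrt(2) = 0.6880149
uc = sqrt(0.43152098^2 + 0.21997045^2 + 0.44618438^2 + 0.19759217^2 + 0.6880149^2) = 0.97266902
U = k * uc = 2 * 0.97266902
U = 1.9453

1.9453


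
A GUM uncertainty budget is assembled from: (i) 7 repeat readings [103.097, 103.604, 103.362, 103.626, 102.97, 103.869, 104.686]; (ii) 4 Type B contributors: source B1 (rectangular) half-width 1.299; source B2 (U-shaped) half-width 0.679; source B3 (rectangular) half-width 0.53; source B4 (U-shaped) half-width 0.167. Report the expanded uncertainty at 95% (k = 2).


mean = (103.097 + 103.604 + 103.362 + 103.626 + 102.97 + 103.869 + 104.686) / 7 = 103.602
s = sqrt(sum((x - mean)^2)/(n-1)) = 0.57139799
u_A = s / sqrt(n) = 0.57139799 / sqrt(7) = 0.21596814
u_B1 = 1.299 / sqrt(3) = 0.749978
u_B2 = 0.679 / sqrt(2) = 0.4801255
u_B3 = 0.53 / sqrt(3) = 0.30599564
u_B4 = 0.167 / sqrt(2) = 0.11808683
uc = sqrt(0.21596814^2 + 0.749978^2 + 0.4801255^2 + 0.30599564^2 + 0.11808683^2) = 0.97324589
U = k * uc = 2 * 0.97324589
U = 1.9465

1.9465


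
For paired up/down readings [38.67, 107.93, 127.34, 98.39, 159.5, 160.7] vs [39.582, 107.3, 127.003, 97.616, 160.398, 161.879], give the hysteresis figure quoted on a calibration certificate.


|38.67 - 39.582| = 0.9120
|107.93 - 107.3| = 0.6300
|127.34 - 127.003| = 0.3370
|98.39 - 97.616| = 0.7740
|159.5 - 160.398| = 0.8980
|160.7 - 161.879| = 1.1790
hysteresis = max(diffs) = 1.1790

1.1790


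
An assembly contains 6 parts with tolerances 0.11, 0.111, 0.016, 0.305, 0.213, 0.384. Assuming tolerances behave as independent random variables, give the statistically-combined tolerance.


RSS = sqrt(0.11^2 + 0.111^2 + 0.016^2 + 0.305^2 + 0.213^2 + 0.384^2)
= sqrt(0.310527)
= 0.5572

0.5572


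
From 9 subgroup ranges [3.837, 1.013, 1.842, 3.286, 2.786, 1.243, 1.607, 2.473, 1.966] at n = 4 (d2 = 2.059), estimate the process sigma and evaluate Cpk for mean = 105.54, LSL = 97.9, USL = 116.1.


R_bar = (3.837 + 1.013 + 1.842 + 3.286 + 2.786 + 1.243 + 1.607 + 2.473 + 1.966) / 9 = 2.2281111
sigma = R_bar / d2 = 2.2281111 / 2.059 = 1.0821326
Cp = (USL - LSL)/(6*sigma) = (116.1 - 97.9)/(6*1.0821326) = 2.8031
Cpu = (116.1 - 105.54)/(3*1.0821326) = 3.2528
Cpl = (105.54 - 97.9)/(3*1.0821326) = 2.3534
Cpk = min(Cpu, Cpl) = 2.3534

2.3534


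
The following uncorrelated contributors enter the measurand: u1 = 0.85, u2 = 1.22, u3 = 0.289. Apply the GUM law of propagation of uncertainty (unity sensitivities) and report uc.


uc = sqrt(0.85^2 + 1.22^2 + 0.289^2)
uc = sqrt(2.294421)
uc = 1.5147

1.5147


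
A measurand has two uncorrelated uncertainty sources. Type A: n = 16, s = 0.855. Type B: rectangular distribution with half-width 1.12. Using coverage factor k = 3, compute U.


u_A = s / sqrt(n) = 0.855 / sqrt(16) = 0.21375
u_B = half_width / sqrt(3) = 1.12 / sqrt(3) = 0.6466323
uc = sqrt(u_A^2 + u_B^2) = sqrt(0.21375^2 + 0.6466323^2) = 0.68104507
U = k * uc = 3 * 0.68104507
U = 2.0431

2.0431


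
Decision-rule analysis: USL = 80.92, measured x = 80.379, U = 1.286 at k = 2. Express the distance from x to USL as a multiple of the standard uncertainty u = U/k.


u = U / k = 1.286 / 2 = 0.643
margin = |USL - x| = |80.92 - 80.379| = 0.541
z = margin / u = 0.541 / 0.643
z = 0.8414

0.8414


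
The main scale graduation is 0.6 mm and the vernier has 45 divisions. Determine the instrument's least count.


LC = MSD / n_div
= 0.6 / 45
= 0.0133

0.0133


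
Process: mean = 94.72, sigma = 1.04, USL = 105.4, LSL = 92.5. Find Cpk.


Cpu = (USL - mean) / (3*sigma) = (105.4 - 94.72) / (3*1.04) = 3.4231
Cpl = (mean - LSL) / (3*sigma) = (94.72 - 92.5) / (3*1.04) = 0.7115
Cpk = min(Cpu, Cpl) = 0.7115

0.7115


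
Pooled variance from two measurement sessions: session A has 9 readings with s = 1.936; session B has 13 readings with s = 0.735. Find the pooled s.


s_p = sqrt(((n1-1)*s1^2 + (n2-1)*s2^2) / (n1+n2-2))
numerator = (9-1)*1.936^2 + (13-1)*0.735^2 = 29.984768 + 6.4827 = 36.467468
denominator = 9 + 13 - 2 = 20
s_p^2 = 36.467468 / 20 = 1.8233734
s_p = sqrt(1.8233734) = 1.3503

1.3503


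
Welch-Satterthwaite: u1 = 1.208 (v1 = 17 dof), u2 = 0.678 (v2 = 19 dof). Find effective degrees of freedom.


uc = sqrt(u1^2 + u2^2) = sqrt(1.208^2 + 0.678^2) = 1.385261
v_eff = uc^4 / (u1^4/v1 + u2^4/v2)
= 1.385261^4 / (1.208^4/17 + 0.678^4/19)
= 3.6823616 / 0.13638339
v_eff = 27.0001

27.0001


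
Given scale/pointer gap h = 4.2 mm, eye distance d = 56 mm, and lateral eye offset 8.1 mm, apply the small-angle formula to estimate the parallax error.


error = h * offset / d
= 4.2 * 8.1 / 56
= 0.6075

0.6075


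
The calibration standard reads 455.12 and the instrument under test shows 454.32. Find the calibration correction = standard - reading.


Correction = standard - reading
= 455.12 - 454.32
= 0.8000

0.8000


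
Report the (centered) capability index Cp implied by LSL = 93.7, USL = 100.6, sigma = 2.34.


Cp = (USL - LSL) / (6 * sigma)
= (100.6 - 93.7) / (6 * 2.34)
= 6.9000 / 14.0400
= 0.4915

0.4915


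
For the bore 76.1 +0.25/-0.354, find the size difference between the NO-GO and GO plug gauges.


GO = nominal - lower_tol (smallest hole = maximum material condition)
GO = 76.1 - 0.354 = 75.746
NO-GO = nominal + upper_tol (largest hole = least material condition)
NO-GO = 76.1 + 0.25 = 76.35
spread = NO-GO - GO = 76.35 - 75.746 = 0.6040

0.6040


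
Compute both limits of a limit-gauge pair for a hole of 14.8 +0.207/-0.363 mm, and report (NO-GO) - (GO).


GO = nominal - lower_tol (smallest hole = maximum material condition)
GO = 14.8 - 0.363 = 14.437
NO-GO = nominal + upper_tol (largest hole = least material condition)
NO-GO = 14.8 + 0.207 = 15.007
spread = NO-GO - GO = 15.007 - 14.437 = 0.5700

0.5700


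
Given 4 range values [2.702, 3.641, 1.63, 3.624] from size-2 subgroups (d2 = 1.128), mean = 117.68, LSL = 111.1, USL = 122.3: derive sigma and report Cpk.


R_bar = (2.702 + 3.641 + 1.63 + 3.624) / 4 = 2.89925
sigma = R_bar / d2 = 2.89925 / 1.128 = 2.5702571
Cp = (USL - LSL)/(6*sigma) = (122.3 - 111.1)/(6*2.5702571) = 0.7263
Cpu = (122.3 - 117.68)/(3*2.5702571) = 0.5992
Cpl = (117.68 - 111.1)/(3*2.5702571) = 0.8534
Cpk = min(Cpu, Cpl) = 0.5992

0.5992


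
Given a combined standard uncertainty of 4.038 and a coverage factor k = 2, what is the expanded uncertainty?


U = k * uc
U = 2 * 4.038
U = 8.0760

8.0760


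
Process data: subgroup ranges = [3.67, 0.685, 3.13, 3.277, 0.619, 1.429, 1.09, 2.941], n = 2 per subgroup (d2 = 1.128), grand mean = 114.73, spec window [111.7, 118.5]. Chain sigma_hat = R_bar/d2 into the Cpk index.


R_bar = (3.67 + 0.685 + 3.13 + 3.277 + 0.619 + 1.429 + 1.09 + 2.941) / 8 = 2.105125
sigma = R_bar / d2 = 2.105125 / 1.128 = 1.8662456
Cp = (USL - LSL)/(6*sigma) = (118.5 - 111.7)/(6*1.8662456) = 0.6073
Cpu = (118.5 - 114.73)/(3*1.8662456) = 0.6734
Cpl = (114.73 - 111.7)/(3*1.8662456) = 0.5412
Cpk = min(Cpu, Cpl) = 0.5412

0.5412


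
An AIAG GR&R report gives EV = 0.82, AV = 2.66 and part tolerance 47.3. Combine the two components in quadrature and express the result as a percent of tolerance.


GRR = sqrt(EV^2 + AV^2) = sqrt(0.82^2 + 2.66^2) = 2.7835229
%GRR = GRR / tol * 100 = 2.7835229 / 47.3 * 100
%GRR = 5.8848

5.8848


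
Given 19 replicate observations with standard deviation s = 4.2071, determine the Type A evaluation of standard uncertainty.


u_A = s / sqrt(n)
u_A = 4.2071 / sqrt(19)
u_A = 4.2071 / 4.3588989
u_A = 0.9652

0.9652


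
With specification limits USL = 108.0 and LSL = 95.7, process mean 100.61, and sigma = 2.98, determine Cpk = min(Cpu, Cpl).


Cpu = (USL - mean) / (3*sigma) = (108.0 - 100.61) / (3*2.98) = 0.8266
Cpl = (mean - LSL) / (3*sigma) = (100.61 - 95.7) / (3*2.98) = 0.5492
Cpk = min(Cpu, Cpl) = 0.5492

0.5492


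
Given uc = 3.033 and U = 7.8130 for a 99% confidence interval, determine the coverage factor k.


k = U / uc
k = 7.8130 / 3.033
k = 2.576

2.576


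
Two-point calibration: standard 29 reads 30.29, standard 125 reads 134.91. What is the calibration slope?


slope = (y2 - y1) / (x2 - x1)
= (134.91 - 30.29) / (125 - 29)
= 104.6200 / 96
= 1.0898

1.0898


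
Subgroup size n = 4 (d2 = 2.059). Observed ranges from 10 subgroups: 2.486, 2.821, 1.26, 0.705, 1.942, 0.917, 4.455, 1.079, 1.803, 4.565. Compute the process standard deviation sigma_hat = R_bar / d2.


R_bar = (2.486 + 2.821 + 1.26 + 0.705 + 1.942 + 0.917 + 4.455 + 1.079 + 1.803 + 4.565) / 10
R_bar = 22.033 / 10 = 2.2033
sigma_hat = R_bar / d2 = 2.2033 / 2.059 = 1.0701

1.0701


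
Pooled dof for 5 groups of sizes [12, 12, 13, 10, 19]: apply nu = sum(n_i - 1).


nu = sum_i (n_i - 1)
nu = ((12 - 1) + (12 - 1) + (13 - 1) + (10 - 1) + (19 - 1))
nu = 11 + 11 + 12 + 9 + 18
nu = 61

61


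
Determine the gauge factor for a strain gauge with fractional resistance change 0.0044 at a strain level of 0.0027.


GF = (dR/R) / epsilon
= 0.0044 / 0.0027
= 1.6296

1.6296


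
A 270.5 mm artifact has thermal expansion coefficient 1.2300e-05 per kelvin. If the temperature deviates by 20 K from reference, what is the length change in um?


dL = L * alpha * dT
= 270.5 * 1.2300e-05 * 20
= 0.0665430 mm
dL_um = 0.0665430 * 1000 = 66.5430 um

66.5430


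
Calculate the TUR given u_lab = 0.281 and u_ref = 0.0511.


TUR = u_lab / u_ref
= 0.281 / 0.0511
= 5.4990

5.4990


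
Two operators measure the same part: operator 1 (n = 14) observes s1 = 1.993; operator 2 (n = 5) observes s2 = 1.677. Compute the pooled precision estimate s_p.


s_p = sqrt(((n1-1)*s1^2 + (n2-1)*s2^2) / (n1+n2-2))
numerator = (14-1)*1.993^2 + (5-1)*1.677^2 = 51.636637 + 11.249316 = 62.885953
denominator = 14 + 5 - 2 = 17
s_p^2 = 62.885953 / 17 = 3.6991737
s_p = sqrt(3.6991737) = 1.9233

1.9233


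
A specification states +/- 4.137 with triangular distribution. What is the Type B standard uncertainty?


u_B = half_width / sqrt(6)
u_B = 4.137 / 2.4494897
u_B = 1.6889

1.6889


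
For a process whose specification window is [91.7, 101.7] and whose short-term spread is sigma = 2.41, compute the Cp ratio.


Cp = (USL - LSL) / (6 * sigma)
= (101.7 - 91.7) / (6 * 2.41)
= 10.0000 / 14.4600
= 0.6916

0.6916


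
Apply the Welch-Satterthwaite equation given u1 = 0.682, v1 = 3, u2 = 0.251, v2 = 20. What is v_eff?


uc = sqrt(u1^2 + u2^2) = sqrt(0.682^2 + 0.251^2) = 0.72672209
v_eff = uc^4 / (u1^4/v1 + u2^4/v2)
= 0.72672209^4 / (0.682^4/3 + 0.251^4/20)
= 0.27891601 / 0.072311901
v_eff = 3.8571

3.8571


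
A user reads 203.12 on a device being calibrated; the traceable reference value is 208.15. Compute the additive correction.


Correction = standard - reading
= 208.15 - 203.12
= 5.0300

5.0300


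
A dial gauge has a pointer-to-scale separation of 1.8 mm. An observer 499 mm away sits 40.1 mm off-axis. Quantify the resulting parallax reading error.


error = h * offset / d
= 1.8 * 40.1 / 499
= 0.1446

0.1446


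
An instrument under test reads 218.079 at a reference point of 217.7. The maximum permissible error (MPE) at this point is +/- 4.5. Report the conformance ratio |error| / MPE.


e = indication - reference = 218.079 - 217.7 = 0.3790
|e| = 0.3790
ratio = |e| / MPE = 0.3790 / 4.5
ratio = 0.0842

0.0842


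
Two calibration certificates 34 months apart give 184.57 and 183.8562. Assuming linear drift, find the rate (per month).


rate = (v2 - v1) / months
= (183.8562 - 184.57) / 34
= -0.7138 / 34
= -0.0210

-0.0210


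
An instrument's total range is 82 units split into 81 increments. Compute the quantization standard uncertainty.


resolution = range / divisions
resolution = 82 / 81 = 1.0123457
u_res = resolution / (2*sqrt(3))
u_res = 1.0123457 / 3.4641016
u_res = 0.2922

0.2922


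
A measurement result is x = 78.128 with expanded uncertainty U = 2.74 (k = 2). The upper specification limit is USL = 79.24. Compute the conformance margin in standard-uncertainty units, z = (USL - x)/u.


u = U / k = 2.74 / 2 = 1.37
margin = |USL - x| = |79.24 - 78.128| = 1.112
z = margin / u = 1.112 / 1.37
z = 0.8117

0.8117


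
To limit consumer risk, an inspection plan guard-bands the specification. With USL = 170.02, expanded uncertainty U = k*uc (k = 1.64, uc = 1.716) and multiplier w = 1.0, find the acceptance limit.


U = k * uc = 1.64 * 1.716 = 2.81424
guard band g = w * U = 1.0 * 2.81424 = 2.81424
AL = USL - g = 170.02 - 2.81424
AL = 167.2058

167.2058


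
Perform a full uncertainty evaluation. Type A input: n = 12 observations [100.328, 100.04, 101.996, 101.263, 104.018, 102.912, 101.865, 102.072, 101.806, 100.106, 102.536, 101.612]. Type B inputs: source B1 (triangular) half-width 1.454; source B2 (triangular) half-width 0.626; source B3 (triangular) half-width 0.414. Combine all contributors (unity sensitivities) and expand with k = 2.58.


mean = (100.328 + 100.04 + 101.996 + 101.263 + 104.018 + 102.912 + 101.865 + 102.072 + 101.806 + 100.106 + 102.536 + 101.612) / 12 = 101.7128333
s = sqrt(sum((x - mean)^2)/(n-1)) = 1.174772
u_A = s / sqrt(n) = 1.174772 / sqrt(12) = 0.33912747
u_B1 = 1.454 / sqrt(6) = 0.59359301
u_B2 = 0.626 / sqrt(6) = 0.25556343
u_B3 = 0.414 / sqrt(6) = 0.16901479
uc = sqrt(0.33912747^2 + 0.59359301^2 + 0.25556343^2 + 0.16901479^2) = 0.74915871
U = k * uc = 2.58 * 0.74915871
U = 1.9328

1.9328


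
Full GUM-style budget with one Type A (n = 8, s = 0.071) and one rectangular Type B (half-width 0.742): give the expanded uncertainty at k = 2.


u_A = s / sqrt(n) = 0.071 / sqrt(8) = 0.025102291
u_B = half_width / sqrt(3) = 0.742 / sqrt(3) = 0.4283939
uc = sqrt(u_A^2 + u_B^2) = sqrt(0.025102291^2 + 0.4283939^2) = 0.42912872
U = k * uc = 2 * 0.42912872
U = 0.8583

0.8583


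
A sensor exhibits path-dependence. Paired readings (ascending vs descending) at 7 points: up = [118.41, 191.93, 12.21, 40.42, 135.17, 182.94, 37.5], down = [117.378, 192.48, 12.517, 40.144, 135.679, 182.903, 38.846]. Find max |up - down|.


|118.41 - 117.378| = 1.0320
|191.93 - 192.48| = 0.5500
|12.21 - 12.517| = 0.3070
|40.42 - 40.144| = 0.2760
|135.17 - 135.679| = 0.5090
|182.94 - 182.903| = 0.0370
|37.5 - 38.846| = 1.3460
hysteresis = max(diffs) = 1.3460

1.3460


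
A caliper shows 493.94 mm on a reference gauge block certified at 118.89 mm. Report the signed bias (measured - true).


Systematic error = measured - true
= 493.94 - 118.89
= 375.0500

375.0500


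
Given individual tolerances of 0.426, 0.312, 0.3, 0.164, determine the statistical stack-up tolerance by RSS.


RSS = sqrt(0.426^2 + 0.312^2 + 0.3^2 + 0.164^2)
= sqrt(0.395716)
= 0.6291

0.6291


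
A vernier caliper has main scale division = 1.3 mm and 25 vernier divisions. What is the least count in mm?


LC = MSD / n_div
= 1.3 / 25
= 0.0520

0.0520


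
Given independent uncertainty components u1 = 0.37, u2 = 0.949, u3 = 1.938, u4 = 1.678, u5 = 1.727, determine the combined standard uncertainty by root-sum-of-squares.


uc = sqrt(0.37^2 + 0.949^2 + 1.938^2 + 1.678^2 + 1.727^2)
uc = sqrt(10.591558)
uc = 3.2545

3.2545


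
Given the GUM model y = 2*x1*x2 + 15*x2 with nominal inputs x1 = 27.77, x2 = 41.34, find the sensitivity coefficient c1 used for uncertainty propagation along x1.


y = 2*x1*x2 + 15*x2
dy/dx1 = 2*x2
Evaluate at x2 = 41.34: c1 = 2 * 41.34
c1 = 82.6800

82.6800


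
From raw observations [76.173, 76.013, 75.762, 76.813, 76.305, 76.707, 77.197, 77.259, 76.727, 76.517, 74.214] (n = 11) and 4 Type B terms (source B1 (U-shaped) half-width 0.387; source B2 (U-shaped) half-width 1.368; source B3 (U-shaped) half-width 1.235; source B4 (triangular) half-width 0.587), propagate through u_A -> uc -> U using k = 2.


mean = (76.173 + 76.013 + 75.762 + 76.813 + 76.305 + 76.707 + 77.197 + 77.259 + 76.727 + 76.517 + 74.214) / 11 = 76.33518182
s = sqrt(sum((x - mean)^2)/(n-1)) = 0.84310578
u_A = s / sqrt(n) = 0.84310578 / sqrt(11) = 0.25420596
u_B1 = 0.387 / sqrt(2) = 0.27365032
u_B2 = 1.368 / sqrt(2) = 0.96732208
u_B3 = 1.235 / sqrt(2) = 0.87327687
u_B4 = 0.587 / sqrt(6) = 0.23964175
uc = sqrt(0.25420596^2 + 0.27365032^2 + 0.96732208^2 + 0.87327687^2 + 0.23964175^2) = 1.3766836
U = k * uc = 2 * 1.3766836
U = 2.7534

2.7534


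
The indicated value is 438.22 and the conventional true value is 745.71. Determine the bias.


Systematic error = measured - true
= 438.22 - 745.71
= -307.4900

-307.4900


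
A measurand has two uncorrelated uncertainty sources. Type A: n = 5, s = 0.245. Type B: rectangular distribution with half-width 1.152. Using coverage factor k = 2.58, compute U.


u_A = s / sqrt(n) = 0.245 / sqrt(5) = 0.10956733
u_B = half_width / sqrt(3) = 1.152 / sqrt(3) = 0.66510751
uc = sqrt(u_A^2 + u_B^2) = sqrt(0.10956733^2 + 0.66510751^2) = 0.67407195
U = k * uc = 2.58 * 0.67407195
U = 1.7391

1.7391


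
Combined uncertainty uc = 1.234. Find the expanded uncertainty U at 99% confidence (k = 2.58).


U = k * uc
U = 2.58 * 1.234
U = 3.1837

3.1837


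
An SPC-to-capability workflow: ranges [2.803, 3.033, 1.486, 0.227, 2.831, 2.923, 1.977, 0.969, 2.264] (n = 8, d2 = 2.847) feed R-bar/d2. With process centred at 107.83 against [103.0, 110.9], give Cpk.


R_bar = (2.803 + 3.033 + 1.486 + 0.227 + 2.831 + 2.923 + 1.977 + 0.969 + 2.264) / 9 = 2.057
sigma = R_bar / d2 = 2.057 / 2.847 = 0.72251493
Cp = (USL - LSL)/(6*sigma) = (110.9 - 103.0)/(6*0.72251493) = 1.8223
Cpu = (110.9 - 107.83)/(3*0.72251493) = 1.4163
Cpl = (107.83 - 103.0)/(3*0.72251493) = 2.2283
Cpk = min(Cpu, Cpl) = 1.4163

1.4163


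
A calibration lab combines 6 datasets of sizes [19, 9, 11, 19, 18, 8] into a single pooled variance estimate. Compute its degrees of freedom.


nu = sum_i (n_i - 1)
nu = ((19 - 1) + (9 - 1) + (11 - 1) + (19 - 1) + (18 - 1) + (8 - 1))
nu = 18 + 8 + 10 + 18 + 17 + 7
nu = 78

78


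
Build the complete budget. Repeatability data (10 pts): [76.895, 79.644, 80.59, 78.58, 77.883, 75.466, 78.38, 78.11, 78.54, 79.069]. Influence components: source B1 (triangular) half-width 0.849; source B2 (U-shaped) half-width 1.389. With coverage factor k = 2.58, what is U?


mean = (76.895 + 79.644 + 80.59 + 78.58 + 77.883 + 75.466 + 78.38 + 78.11 + 78.54 + 79.069) / 10 = 78.3157
s = sqrt(sum((x - mean)^2)/(n-1)) = 1.4141076
u_A = s / sqrt(n) = 1.4141076 / sqrt(10) = 0.44718009
u_B1 = 0.849 / sqrt(6) = 0.3466028
u_B2 = 1.389 / sqrt(2) = 0.98217132
uc = sqrt(0.44718009^2 + 0.3466028^2 + 0.98217132^2) = 1.1334743
U = k * uc = 2.58 * 1.1334743
U = 2.9244

2.9244


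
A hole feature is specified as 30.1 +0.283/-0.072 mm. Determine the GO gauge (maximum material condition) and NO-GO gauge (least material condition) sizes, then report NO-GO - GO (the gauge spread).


GO = nominal - lower_tol (smallest hole = maximum material condition)
GO = 30.1 - 0.072 = 30.028
NO-GO = nominal + upper_tol (largest hole = least material condition)
NO-GO = 30.1 + 0.283 = 30.383
spread = NO-GO - GO = 30.383 - 30.028 = 0.3550

0.3550


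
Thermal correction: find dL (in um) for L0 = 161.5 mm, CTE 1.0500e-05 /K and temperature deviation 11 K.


dL = L * alpha * dT
= 161.5 * 1.0500e-05 * 11
= 0.0186532 mm
dL_um = 0.0186532 * 1000 = 18.6532 um

18.6532


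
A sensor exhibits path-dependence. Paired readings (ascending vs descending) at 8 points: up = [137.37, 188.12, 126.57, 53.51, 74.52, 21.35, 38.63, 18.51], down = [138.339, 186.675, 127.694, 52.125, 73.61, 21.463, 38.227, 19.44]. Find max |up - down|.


|137.37 - 138.339| = 0.9690
|188.12 - 186.675| = 1.4450
|126.57 - 127.694| = 1.1240
|53.51 - 52.125| = 1.3850
|74.52 - 73.61| = 0.9100
|21.35 - 21.463| = 0.1130
|38.63 - 38.227| = 0.4030
|18.51 - 19.44| = 0.9300
hysteresis = max(diffs) = 1.4450

1.4450


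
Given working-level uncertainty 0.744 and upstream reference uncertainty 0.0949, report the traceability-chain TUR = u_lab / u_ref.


TUR = u_lab / u_ref
= 0.744 / 0.0949
= 7.8398

7.8398


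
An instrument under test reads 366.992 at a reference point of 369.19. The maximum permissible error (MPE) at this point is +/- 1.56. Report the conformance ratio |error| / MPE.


e = indication - reference = 366.992 - 369.19 = -2.1980
|e| = 2.1980
ratio = |e| / MPE = 2.1980 / 1.56
ratio = 1.4090

1.4090


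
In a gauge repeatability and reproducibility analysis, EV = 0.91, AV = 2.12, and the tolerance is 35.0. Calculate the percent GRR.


GRR = sqrt(EV^2 + AV^2) = sqrt(0.91^2 + 2.12^2) = 2.3070544
%GRR = GRR / tol * 100 = 2.3070544 / 35.0 * 100
%GRR = 6.5916

6.5916


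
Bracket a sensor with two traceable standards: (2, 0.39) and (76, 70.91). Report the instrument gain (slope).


slope = (y2 - y1) / (x2 - x1)
= (70.91 - 0.39) / (76 - 2)
= 70.5200 / 74
= 0.9530

0.9530


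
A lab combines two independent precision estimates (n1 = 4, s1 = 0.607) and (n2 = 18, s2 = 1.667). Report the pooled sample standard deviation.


s_p = sqrt(((n1-1)*s1^2 + (n2-1)*s2^2) / (n1+n2-2))
numerator = (4-1)*0.607^2 + (18-1)*1.667^2 = 1.105347 + 47.241113 = 48.34646
denominator = 4 + 18 - 2 = 20
s_p^2 = 48.34646 / 20 = 2.417323
s_p = sqrt(2.417323) = 1.5548

1.5548


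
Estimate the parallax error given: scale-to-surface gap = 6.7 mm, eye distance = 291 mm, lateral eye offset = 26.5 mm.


error = h * offset / d
= 6.7 * 26.5 / 291
= 0.6101

0.6101


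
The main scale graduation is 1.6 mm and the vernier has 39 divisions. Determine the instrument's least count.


LC = MSD / n_div
= 1.6 / 39
= 0.0410

0.0410


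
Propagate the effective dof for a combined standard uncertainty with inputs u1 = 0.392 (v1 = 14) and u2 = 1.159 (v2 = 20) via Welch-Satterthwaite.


uc = sqrt(u1^2 + u2^2) = sqrt(0.392^2 + 1.159^2) = 1.223497
v_eff = uc^4 / (u1^4/v1 + u2^4/v2)
= 1.223497^4 / (0.392^4/14 + 1.159^4/20)
= 2.2408441 / 0.091906808
v_eff = 24.3817

24.3817


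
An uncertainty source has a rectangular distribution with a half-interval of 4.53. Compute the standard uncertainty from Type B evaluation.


u_B = half_width / sqrt(3)
u_B = 4.53 / 1.7320508
u_B = 2.6154

2.6154


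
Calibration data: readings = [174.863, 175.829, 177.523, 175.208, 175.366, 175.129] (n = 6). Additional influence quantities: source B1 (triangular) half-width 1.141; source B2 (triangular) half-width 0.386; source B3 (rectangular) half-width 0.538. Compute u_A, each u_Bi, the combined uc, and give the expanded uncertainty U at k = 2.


mean = (174.863 + 175.829 + 177.523 + 175.208 + 175.366 + 175.129) / 6 = 175.653
s = sqrt(sum((x - mean)^2)/(n-1)) = 0.97025213
u_A = s / sqrt(n) = 0.97025213 / sqrt(6) = 0.39610377
u_B1 = 1.141 / sqrt(6) = 0.4658113
u_B2 = 0.386 / sqrt(6) = 0.15758384
u_B3 = 0.538 / sqrt(3) = 0.31061444
uc = sqrt(0.39610377^2 + 0.4658113^2 + 0.15758384^2 + 0.31061444^2) = 0.70369906
U = k * uc = 2 * 0.70369906
U = 1.4074

1.4074
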